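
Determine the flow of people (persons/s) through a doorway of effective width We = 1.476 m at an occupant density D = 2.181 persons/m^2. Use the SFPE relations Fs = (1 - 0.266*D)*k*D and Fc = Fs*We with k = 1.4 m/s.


1 - 0.266*D = 1 - 0.266*2.181 = 0.41985
Fs = 0.41985 * 1.4 * 2.181 = 1.2820 persons/(s*m)
Fc = 1.2820 * 1.476 = 1.8922 persons/s

1.8922 persons/s


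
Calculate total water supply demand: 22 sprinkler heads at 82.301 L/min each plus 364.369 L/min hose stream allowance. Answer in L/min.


Sprinkler demand = 22 * 82.301 = 1810.622 L/min
Total = 1810.622 + 364.369 = 2174.991 L/min

2174.991 L/min


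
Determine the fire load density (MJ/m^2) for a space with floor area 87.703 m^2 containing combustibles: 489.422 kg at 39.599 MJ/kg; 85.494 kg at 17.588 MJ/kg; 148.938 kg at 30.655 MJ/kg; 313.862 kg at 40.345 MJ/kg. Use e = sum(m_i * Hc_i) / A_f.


Total energy = 489.422*39.599 + 85.494*17.588 + 148.938*30.655 + 313.862*40.345
= 19380.62 + 1503.668 + 4565.694 + 12662.76
= 38112.75 MJ
e = 38112.75 / 87.703 = 434.57 MJ/m^2

434.57 MJ/m^2


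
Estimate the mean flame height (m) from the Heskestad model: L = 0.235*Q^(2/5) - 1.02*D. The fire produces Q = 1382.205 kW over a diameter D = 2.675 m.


Q^(2/5) = 18.040
0.235 * Q^(2/5) = 4.2393
1.02 * D = 2.7285
L = 1.5108 m

1.5108 m


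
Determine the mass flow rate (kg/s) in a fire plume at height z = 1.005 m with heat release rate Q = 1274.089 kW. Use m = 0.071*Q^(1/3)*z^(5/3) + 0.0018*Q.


Q^(1/3) = 10.841
z^(5/3) = 1.0083
First term = 0.071 * 10.841 * 1.0083 = 0.77613
Second term = 0.0018 * 1274.089 = 2.2934
m = 3.0695 kg/s

3.0695 kg/s


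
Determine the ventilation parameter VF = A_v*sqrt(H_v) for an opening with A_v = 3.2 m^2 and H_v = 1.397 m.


sqrt(H_v) = 1.1819
VF = 3.2 * 1.1819 = 3.7822 m^(5/2)

3.7822 m^(5/2)


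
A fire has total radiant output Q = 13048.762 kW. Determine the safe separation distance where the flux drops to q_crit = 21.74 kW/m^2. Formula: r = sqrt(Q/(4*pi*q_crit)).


4*pi*q_crit = 273.19
Q/(4*pi*q_crit) = 47.764
r = sqrt(47.764) = 6.9111 m

6.9111 m


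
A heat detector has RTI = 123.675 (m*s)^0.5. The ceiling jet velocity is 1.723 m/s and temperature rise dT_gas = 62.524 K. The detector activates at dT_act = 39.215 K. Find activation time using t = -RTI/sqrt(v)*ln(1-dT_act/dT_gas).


dT_act/dT_gas = 0.62720
ln(1 - 0.62720) = -0.98671
t = -123.675 / sqrt(1.723) * -0.98671 = 92.967 s

92.967 s


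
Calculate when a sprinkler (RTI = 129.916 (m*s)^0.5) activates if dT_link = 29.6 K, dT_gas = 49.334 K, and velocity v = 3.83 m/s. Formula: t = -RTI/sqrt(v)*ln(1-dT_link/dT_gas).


dT_link/dT_gas = 0.59999
ln(1 - 0.59999) = -0.91627
t = -129.916 / sqrt(3.83) * -0.91627 = 60.826 s

60.826 s


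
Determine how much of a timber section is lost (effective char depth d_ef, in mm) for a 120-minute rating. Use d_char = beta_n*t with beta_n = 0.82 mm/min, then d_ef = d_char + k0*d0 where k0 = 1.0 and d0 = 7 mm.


d_char = 0.82 * 120 = 98.4 mm
d_ef = 98.4 + 1.0*7 = 105.4 mm

105.4 mm


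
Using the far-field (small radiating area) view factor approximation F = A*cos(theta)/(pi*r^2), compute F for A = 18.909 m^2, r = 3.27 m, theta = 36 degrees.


cos(36 deg) = 0.80902
pi*r^2 = 33.593
F = 18.909 * 0.80902 / 33.593 = 0.45539

0.45539


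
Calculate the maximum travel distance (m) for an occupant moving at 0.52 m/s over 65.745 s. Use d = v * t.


d = 0.52 * 65.745 = 34.187 m

34.187 m


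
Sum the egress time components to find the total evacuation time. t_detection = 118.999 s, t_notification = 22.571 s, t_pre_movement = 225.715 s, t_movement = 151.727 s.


Total = 118.999 + 22.571 + 225.715 + 151.727 = 519.012 s

519.012 s


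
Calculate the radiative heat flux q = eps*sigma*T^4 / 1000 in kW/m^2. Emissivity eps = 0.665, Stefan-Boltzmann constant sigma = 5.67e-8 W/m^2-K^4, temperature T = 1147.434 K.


T^4 = 1.7334e+12
q = 0.665 * 5.67e-8 * 1.7334e+12 / 1000 = 65.361 kW/m^2

65.361 kW/m^2


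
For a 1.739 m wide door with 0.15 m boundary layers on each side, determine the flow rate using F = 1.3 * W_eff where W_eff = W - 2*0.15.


W_eff = 1.739 - 0.30 = 1.439 m
F = 1.3 * 1.439 = 1.8707 persons/s

1.8707 persons/s


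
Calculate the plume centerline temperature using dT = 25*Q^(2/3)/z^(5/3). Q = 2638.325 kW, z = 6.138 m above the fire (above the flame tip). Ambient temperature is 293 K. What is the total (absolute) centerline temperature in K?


Q^(2/3) = 190.93
z^(5/3) = 20.577
dT = 25 * 190.93 / 20.577 = 231.98 K
T = 293 + 231.98 = 524.98 K

524.98 K


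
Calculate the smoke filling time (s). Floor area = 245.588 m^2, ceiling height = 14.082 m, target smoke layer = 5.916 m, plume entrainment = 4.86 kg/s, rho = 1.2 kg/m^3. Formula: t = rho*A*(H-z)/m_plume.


H - z = 8.166 m
t = 1.2 * 245.588 * 8.166 / 4.86 = 495.18 s

495.18 s


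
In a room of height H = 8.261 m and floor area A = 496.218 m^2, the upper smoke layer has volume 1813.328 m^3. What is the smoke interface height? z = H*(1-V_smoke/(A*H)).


V/(A*H) = 0.44236
1 - 0.44236 = 0.55764
z = 8.261 * 0.55764 = 4.6067 m

4.6067 m


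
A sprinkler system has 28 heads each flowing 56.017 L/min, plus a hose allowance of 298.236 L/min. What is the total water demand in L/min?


Sprinkler demand = 28 * 56.017 = 1568.476 L/min
Total = 1568.476 + 298.236 = 1866.712 L/min

1866.712 L/min


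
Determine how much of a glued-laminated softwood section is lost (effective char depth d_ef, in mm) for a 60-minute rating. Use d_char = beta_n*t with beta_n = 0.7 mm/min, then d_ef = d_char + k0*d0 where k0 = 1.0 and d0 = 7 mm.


d_char = 0.7 * 60 = 42 mm
d_ef = 42 + 1.0*7 = 49 mm

49 mm


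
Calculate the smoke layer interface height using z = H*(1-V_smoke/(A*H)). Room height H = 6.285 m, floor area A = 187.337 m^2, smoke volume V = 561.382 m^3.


V/(A*H) = 0.47679
1 - 0.47679 = 0.52321
z = 6.285 * 0.52321 = 3.2884 m

3.2884 m


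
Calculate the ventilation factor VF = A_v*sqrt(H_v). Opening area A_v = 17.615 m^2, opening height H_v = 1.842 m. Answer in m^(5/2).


sqrt(H_v) = 1.3572
VF = 17.615 * 1.3572 = 23.907 m^(5/2)

23.907 m^(5/2)


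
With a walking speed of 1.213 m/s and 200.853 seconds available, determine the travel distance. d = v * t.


d = 1.213 * 200.853 = 243.63 m

243.63 m


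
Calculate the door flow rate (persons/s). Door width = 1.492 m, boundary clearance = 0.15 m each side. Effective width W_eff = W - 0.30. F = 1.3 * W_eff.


W_eff = 1.492 - 0.30 = 1.192 m
F = 1.3 * 1.192 = 1.5496 persons/s

1.5496 persons/s


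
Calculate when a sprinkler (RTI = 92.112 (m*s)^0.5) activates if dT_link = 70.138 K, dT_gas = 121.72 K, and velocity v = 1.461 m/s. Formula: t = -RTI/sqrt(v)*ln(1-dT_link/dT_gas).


dT_link/dT_gas = 0.57622
ln(1 - 0.57622) = -0.85855
t = -92.112 / sqrt(1.461) * -0.85855 = 65.427 s

65.427 s


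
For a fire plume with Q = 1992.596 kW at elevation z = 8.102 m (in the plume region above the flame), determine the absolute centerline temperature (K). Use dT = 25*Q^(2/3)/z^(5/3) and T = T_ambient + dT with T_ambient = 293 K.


Q^(2/3) = 158.35
z^(5/3) = 32.683
dT = 25 * 158.35 / 32.683 = 121.12 K
T = 293 + 121.12 = 414.12 K

414.12 K


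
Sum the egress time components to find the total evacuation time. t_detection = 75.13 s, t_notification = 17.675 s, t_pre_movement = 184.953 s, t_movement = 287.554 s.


Total = 75.13 + 17.675 + 184.953 + 287.554 = 565.312 s

565.312 s


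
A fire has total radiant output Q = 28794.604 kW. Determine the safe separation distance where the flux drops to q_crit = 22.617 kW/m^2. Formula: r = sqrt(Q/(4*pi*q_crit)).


4*pi*q_crit = 284.21
Q/(4*pi*q_crit) = 101.31
r = sqrt(101.31) = 10.065 m

10.065 m


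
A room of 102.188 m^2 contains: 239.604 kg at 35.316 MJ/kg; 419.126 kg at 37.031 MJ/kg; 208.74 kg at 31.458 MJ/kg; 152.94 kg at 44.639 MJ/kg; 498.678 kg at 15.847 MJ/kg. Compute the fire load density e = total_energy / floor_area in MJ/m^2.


Total energy = 239.604*35.316 + 419.126*37.031 + 208.74*31.458 + 152.94*44.639 + 498.678*15.847
= 8461.855 + 15520.65 + 6566.543 + 6827.089 + 7902.550
= 45278.69 MJ
e = 45278.69 / 102.188 = 443.09 MJ/m^2

443.09 MJ/m^2


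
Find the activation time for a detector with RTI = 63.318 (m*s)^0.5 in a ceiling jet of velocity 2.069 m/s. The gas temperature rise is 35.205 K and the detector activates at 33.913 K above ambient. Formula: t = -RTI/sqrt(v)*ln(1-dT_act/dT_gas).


dT_act/dT_gas = 0.96330
ln(1 - 0.96330) = -3.3050
t = -63.318 / sqrt(2.069) * -3.3050 = 145.48 s

145.48 s


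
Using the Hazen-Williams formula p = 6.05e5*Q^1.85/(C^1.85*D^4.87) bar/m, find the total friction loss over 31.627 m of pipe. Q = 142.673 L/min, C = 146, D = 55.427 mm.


Q^1.85 = 9672.4
C^1.85 = 10094
D^4.87 = 3.1040e+08
p/m = 0.0018677 bar/m
p_total = 0.0018677 * 31.627 = 0.059070 bar

0.059070 bar


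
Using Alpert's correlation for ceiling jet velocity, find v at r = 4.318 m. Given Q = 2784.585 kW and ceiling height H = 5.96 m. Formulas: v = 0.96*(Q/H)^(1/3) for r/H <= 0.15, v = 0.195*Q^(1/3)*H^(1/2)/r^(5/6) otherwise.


r/H = 4.318 / 5.96 = 0.72450
r/H > 0.15, so v = 0.195*Q^(1/3)*H^(1/2)/r^(5/6)
Q^(1/3) = 14.069
H^(1/2) = 2.4413
r^(5/6) = 3.3838
v = 0.195 * 14.069 * 2.4413 / 3.3838 = 1.9793 m/s

1.9793 m/s


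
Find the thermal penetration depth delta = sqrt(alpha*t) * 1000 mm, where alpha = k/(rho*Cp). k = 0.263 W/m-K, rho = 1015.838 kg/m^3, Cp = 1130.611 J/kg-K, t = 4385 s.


alpha = 0.263 / (1015.838 * 1130.611) = 2.2899e-07 m^2/s
alpha * t = 0.0010041
delta = sqrt(0.0010041) * 1000 = 31.688 mm

31.688 mm


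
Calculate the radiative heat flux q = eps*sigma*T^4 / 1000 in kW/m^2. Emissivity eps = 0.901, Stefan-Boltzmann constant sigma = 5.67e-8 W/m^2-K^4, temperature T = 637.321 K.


T^4 = 1.6498e+11
q = 0.901 * 5.67e-8 * 1.6498e+11 / 1000 = 8.4283 kW/m^2

8.4283 kW/m^2


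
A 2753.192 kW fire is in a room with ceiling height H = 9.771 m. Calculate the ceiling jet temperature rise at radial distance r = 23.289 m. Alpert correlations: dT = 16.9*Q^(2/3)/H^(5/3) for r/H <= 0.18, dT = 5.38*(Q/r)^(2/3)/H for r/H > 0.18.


r/H = 23.289 / 9.771 = 2.3835
r/H > 0.18, so dT = 5.38*(Q/r)^(2/3)/H
Q/r = 118.22
(Q/r)^(2/3) = 24.087
dT = 5.38 * 24.087 / 9.771 = 13.263 K

13.263 K


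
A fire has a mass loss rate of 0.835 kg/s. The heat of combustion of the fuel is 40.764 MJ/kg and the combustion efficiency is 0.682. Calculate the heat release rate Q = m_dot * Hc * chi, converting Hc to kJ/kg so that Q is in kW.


Hc = 40.764 MJ/kg = 40.764 * 1000 kJ/kg = 40764 kJ/kg
Q = 0.835 kg/s * 40764 kJ/kg * 0.682 = 23214 kW

23214 kW


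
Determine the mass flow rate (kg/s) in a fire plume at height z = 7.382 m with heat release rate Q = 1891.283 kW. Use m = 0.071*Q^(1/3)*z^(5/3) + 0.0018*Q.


Q^(1/3) = 12.367
z^(5/3) = 27.987
First term = 0.071 * 12.367 * 27.987 = 24.574
Second term = 0.0018 * 1891.283 = 3.4043
m = 27.978 kg/s

27.978 kg/s


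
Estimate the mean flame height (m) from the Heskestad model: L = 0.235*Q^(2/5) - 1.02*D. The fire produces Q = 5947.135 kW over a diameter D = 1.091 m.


Q^(2/5) = 32.339
0.235 * Q^(2/5) = 7.5996
1.02 * D = 1.1128
L = 6.4868 m

6.4868 m


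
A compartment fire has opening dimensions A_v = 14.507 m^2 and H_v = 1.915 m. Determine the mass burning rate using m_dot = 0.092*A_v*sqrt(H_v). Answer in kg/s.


sqrt(H_v) = 1.3838
m_dot = 0.092 * 14.507 * 1.3838 = 1.8469 kg/s

1.8469 kg/s


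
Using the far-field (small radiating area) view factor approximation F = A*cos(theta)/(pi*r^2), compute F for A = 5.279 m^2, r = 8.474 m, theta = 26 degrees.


cos(26 deg) = 0.89879
pi*r^2 = 225.59
F = 5.279 * 0.89879 / 225.59 = 0.021032

0.021032


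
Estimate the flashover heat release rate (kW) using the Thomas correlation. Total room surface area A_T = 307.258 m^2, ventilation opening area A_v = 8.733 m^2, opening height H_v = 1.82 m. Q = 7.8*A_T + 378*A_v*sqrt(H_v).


7.8*A_T = 2396.6
sqrt(H_v) = 1.3491
378*A_v*sqrt(H_v) = 4453.4
Q = 2396.6 + 4453.4 = 6850.0 kW

6850.0 kW


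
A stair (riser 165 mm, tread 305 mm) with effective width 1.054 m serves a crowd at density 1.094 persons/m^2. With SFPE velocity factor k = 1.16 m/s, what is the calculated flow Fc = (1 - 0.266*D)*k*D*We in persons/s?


1 - 0.266*D = 1 - 0.266*1.094 = 0.70900
Fs = 0.70900 * 1.16 * 1.094 = 0.89974 persons/(s*m)
Fc = 0.89974 * 1.054 = 0.94833 persons/s

0.94833 persons/s


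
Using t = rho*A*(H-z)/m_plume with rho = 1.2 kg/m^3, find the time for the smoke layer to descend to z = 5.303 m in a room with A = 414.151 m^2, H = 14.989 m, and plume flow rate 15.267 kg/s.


H - z = 9.686 m
t = 1.2 * 414.151 * 9.686 / 15.267 = 315.30 s

315.30 s


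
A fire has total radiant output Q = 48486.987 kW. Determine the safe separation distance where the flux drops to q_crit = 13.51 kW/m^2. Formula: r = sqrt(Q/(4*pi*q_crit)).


4*pi*q_crit = 169.77
Q/(4*pi*q_crit) = 285.60
r = sqrt(285.60) = 16.900 m

16.900 m


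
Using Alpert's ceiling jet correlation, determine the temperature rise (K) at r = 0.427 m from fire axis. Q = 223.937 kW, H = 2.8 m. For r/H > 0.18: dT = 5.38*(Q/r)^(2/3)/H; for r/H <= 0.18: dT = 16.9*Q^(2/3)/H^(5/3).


r/H = 0.427 / 2.8 = 0.15250
r/H <= 0.18, so dT = 16.9*Q^(2/3)/H^(5/3)
Q^(2/3) = 36.877
H^(5/3) = 5.5624
dT = 16.9 * 36.877 / 5.5624 = 112.04 K

112.04 K


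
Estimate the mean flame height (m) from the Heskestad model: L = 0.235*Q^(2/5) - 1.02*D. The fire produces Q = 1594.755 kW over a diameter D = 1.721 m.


Q^(2/5) = 19.102
0.235 * Q^(2/5) = 4.4890
1.02 * D = 1.7554
L = 2.7335 m

2.7335 m


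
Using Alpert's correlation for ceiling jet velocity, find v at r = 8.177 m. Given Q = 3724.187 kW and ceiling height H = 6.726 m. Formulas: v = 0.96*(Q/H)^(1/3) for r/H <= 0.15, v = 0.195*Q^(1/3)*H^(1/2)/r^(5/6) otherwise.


r/H = 8.177 / 6.726 = 1.2157
r/H > 0.15, so v = 0.195*Q^(1/3)*H^(1/2)/r^(5/6)
Q^(1/3) = 15.500
H^(1/2) = 2.5935
r^(5/6) = 5.7610
v = 0.195 * 15.500 * 2.5935 / 5.7610 = 1.3607 m/s

1.3607 m/s


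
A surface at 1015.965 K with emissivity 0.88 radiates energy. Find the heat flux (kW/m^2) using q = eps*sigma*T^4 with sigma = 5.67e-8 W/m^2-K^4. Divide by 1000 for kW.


T^4 = 1.0654e+12
q = 0.88 * 5.67e-8 * 1.0654e+12 / 1000 = 53.159 kW/m^2

53.159 kW/m^2


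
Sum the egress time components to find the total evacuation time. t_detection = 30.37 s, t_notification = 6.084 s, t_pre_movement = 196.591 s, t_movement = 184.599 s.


Total = 30.37 + 6.084 + 196.591 + 184.599 = 417.644 s

417.644 s


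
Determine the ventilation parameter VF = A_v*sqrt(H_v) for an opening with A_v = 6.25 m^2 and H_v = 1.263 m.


sqrt(H_v) = 1.1238
VF = 6.25 * 1.1238 = 7.0240 m^(5/2)

7.0240 m^(5/2)


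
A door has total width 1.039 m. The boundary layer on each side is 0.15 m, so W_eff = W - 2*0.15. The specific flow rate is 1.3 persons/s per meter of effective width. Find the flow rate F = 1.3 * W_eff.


W_eff = 1.039 - 0.30 = 0.739 m
F = 1.3 * 0.739 = 0.96070 persons/s

0.96070 persons/s


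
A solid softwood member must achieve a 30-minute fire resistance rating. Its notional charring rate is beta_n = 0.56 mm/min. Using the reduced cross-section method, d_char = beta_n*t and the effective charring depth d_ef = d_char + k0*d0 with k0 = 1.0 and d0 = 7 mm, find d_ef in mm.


d_char = 0.56 * 30 = 16.8 mm
d_ef = 16.8 + 1.0*7 = 23.8 mm

23.8 mm


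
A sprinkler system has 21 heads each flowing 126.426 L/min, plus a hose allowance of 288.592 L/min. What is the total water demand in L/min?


Sprinkler demand = 21 * 126.426 = 2654.946 L/min
Total = 2654.946 + 288.592 = 2943.538 L/min

2943.538 L/min


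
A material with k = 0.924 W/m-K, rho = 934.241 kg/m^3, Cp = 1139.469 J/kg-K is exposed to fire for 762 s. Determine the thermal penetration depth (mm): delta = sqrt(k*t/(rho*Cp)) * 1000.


alpha = 0.924 / (934.241 * 1139.469) = 8.6798e-07 m^2/s
alpha * t = 0.00066140
delta = sqrt(0.00066140) * 1000 = 25.718 mm

25.718 mm


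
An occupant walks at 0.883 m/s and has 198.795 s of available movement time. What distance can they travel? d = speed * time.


d = 0.883 * 198.795 = 175.54 m

175.54 m


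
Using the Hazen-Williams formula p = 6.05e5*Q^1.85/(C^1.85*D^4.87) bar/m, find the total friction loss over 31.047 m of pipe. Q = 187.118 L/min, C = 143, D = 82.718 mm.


Q^1.85 = 15974
C^1.85 = 9713.4
D^4.87 = 2.1813e+09
p/m = 0.00045613 bar/m
p_total = 0.00045613 * 31.047 = 0.014161 bar

0.014161 bar


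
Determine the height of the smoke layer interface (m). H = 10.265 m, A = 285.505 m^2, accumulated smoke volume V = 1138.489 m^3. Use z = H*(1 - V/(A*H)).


V/(A*H) = 0.38847
1 - 0.38847 = 0.61153
z = 10.265 * 0.61153 = 6.2774 m

6.2774 m


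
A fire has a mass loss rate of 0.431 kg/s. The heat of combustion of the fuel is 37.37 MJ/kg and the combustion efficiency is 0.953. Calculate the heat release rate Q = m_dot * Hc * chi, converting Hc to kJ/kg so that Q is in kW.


Hc = 37.37 MJ/kg = 37.37 * 1000 kJ/kg = 37370 kJ/kg
Q = 0.431 kg/s * 37370 kJ/kg * 0.953 = 15349 kW

15349 kW


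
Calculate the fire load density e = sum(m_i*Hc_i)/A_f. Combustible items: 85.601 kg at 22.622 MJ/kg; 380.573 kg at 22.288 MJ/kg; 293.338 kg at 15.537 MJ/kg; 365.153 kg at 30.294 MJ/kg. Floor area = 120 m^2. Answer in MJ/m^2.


Total energy = 85.601*22.622 + 380.573*22.288 + 293.338*15.537 + 365.153*30.294
= 1936.466 + 8482.211 + 4557.593 + 11061.94
= 26038.21 MJ
e = 26038.21 / 120 = 216.99 MJ/m^2

216.99 MJ/m^2


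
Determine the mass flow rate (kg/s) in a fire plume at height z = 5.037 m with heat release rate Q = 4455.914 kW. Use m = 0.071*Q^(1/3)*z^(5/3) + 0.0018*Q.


Q^(1/3) = 16.456
z^(5/3) = 14.801
First term = 0.071 * 16.456 * 14.801 = 17.292
Second term = 0.0018 * 4455.914 = 8.0206
m = 25.313 kg/s

25.313 kg/s


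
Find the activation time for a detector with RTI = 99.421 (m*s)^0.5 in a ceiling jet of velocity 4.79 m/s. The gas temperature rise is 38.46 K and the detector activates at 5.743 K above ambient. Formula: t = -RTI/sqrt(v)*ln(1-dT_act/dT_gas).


dT_act/dT_gas = 0.14932
ln(1 - 0.14932) = -0.16172
t = -99.421 / sqrt(4.79) * -0.16172 = 7.3466 s

7.3466 s


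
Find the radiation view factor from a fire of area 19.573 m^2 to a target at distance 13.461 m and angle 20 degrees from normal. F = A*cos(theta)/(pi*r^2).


cos(20 deg) = 0.93969
pi*r^2 = 569.25
F = 19.573 * 0.93969 / 569.25 = 0.032310

0.032310


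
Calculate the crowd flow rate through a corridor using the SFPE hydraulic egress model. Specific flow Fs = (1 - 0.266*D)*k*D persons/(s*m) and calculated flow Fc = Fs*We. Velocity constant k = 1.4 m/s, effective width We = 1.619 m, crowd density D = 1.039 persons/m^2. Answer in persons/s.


1 - 0.266*D = 1 - 0.266*1.039 = 0.72363
Fs = 0.72363 * 1.4 * 1.039 = 1.0526 persons/(s*m)
Fc = 1.0526 * 1.619 = 1.7041 persons/s

1.7041 persons/s


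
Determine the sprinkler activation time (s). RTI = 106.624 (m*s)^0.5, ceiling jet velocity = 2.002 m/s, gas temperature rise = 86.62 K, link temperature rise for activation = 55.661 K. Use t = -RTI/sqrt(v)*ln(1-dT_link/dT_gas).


dT_link/dT_gas = 0.64259
ln(1 - 0.64259) = -1.0289
t = -106.624 / sqrt(2.002) * -1.0289 = 77.532 s

77.532 s


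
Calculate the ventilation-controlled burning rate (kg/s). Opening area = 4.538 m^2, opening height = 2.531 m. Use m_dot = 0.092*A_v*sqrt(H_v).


sqrt(H_v) = 1.5909
m_dot = 0.092 * 4.538 * 1.5909 = 0.66420 kg/s

0.66420 kg/s


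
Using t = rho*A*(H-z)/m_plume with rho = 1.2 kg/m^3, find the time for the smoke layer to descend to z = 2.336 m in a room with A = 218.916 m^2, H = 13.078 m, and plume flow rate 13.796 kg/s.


H - z = 10.742 m
t = 1.2 * 218.916 * 10.742 / 13.796 = 204.55 s

204.55 s


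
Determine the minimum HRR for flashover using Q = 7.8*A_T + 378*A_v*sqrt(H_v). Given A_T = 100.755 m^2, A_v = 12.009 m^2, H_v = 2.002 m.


7.8*A_T = 785.889
sqrt(H_v) = 1.4149
378*A_v*sqrt(H_v) = 6422.9
Q = 785.889 + 6422.9 = 7208.8 kW

7208.8 kW


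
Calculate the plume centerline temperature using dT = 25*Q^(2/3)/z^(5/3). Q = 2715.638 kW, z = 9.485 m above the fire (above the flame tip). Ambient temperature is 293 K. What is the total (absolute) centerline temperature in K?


Q^(2/3) = 194.65
z^(5/3) = 42.501
dT = 25 * 194.65 / 42.501 = 114.50 K
T = 293 + 114.50 = 407.50 K

407.50 K


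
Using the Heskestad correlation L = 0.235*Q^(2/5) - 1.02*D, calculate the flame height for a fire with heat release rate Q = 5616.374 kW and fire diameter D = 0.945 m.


Q^(2/5) = 31.607
0.235 * Q^(2/5) = 7.4276
1.02 * D = 0.96390
L = 6.4637 m

6.4637 m


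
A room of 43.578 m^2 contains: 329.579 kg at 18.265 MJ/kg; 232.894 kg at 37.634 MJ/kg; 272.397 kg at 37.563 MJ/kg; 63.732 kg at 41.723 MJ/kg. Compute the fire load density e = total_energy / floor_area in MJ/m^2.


Total energy = 329.579*18.265 + 232.894*37.634 + 272.397*37.563 + 63.732*41.723
= 6019.760 + 8764.733 + 10232.05 + 2659.090
= 27675.63 MJ
e = 27675.63 / 43.578 = 635.08 MJ/m^2

635.08 MJ/m^2


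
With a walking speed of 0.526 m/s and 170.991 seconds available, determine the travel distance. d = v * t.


d = 0.526 * 170.991 = 89.941 m

89.941 m


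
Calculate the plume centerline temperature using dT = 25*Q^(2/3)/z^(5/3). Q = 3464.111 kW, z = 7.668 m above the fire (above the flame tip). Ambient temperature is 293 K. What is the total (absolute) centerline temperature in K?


Q^(2/3) = 228.94
z^(5/3) = 29.817
dT = 25 * 228.94 / 29.817 = 191.95 K
T = 293 + 191.95 = 484.95 K

484.95 K


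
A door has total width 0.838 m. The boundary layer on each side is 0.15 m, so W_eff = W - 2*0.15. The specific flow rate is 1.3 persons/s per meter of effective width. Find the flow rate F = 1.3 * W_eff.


W_eff = 0.838 - 0.30 = 0.538 m
F = 1.3 * 0.538 = 0.69940 persons/s

0.69940 persons/s


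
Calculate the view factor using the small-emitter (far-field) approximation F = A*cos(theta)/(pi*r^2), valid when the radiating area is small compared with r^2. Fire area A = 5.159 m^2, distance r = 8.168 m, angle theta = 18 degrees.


cos(18 deg) = 0.95106
pi*r^2 = 209.60
F = 5.159 * 0.95106 / 209.60 = 0.023409

0.023409


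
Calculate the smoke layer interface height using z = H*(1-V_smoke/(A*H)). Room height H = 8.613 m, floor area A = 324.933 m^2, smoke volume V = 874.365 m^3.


V/(A*H) = 0.31242
1 - 0.31242 = 0.68758
z = 8.613 * 0.68758 = 5.9221 m

5.9221 m


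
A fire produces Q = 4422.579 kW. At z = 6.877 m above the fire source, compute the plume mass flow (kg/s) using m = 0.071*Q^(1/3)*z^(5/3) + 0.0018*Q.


Q^(1/3) = 16.414
z^(5/3) = 24.869
First term = 0.071 * 16.414 * 24.869 = 28.983
Second term = 0.0018 * 4422.579 = 7.9606
m = 36.944 kg/s

36.944 kg/s


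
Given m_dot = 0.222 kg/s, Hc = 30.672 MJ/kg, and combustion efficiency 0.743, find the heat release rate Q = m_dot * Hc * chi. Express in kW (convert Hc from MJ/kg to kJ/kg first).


Hc = 30.672 MJ/kg = 30.672 * 1000 kJ/kg = 30672 kJ/kg
Q = 0.222 kg/s * 30672 kJ/kg * 0.743 = 5059.2 kW

5059.2 kW


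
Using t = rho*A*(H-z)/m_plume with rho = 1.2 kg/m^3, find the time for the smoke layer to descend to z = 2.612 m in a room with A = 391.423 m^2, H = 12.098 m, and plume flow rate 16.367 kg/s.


H - z = 9.486 m
t = 1.2 * 391.423 * 9.486 / 16.367 = 272.23 s

272.23 s


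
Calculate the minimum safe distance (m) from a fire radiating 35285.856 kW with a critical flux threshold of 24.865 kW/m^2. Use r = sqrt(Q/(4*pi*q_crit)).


4*pi*q_crit = 312.46
Q/(4*pi*q_crit) = 112.93
r = sqrt(112.93) = 10.627 m

10.627 m


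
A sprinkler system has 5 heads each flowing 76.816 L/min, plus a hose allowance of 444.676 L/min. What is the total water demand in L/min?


Sprinkler demand = 5 * 76.816 = 384.08 L/min
Total = 384.08 + 444.676 = 828.756 L/min

828.756 L/min


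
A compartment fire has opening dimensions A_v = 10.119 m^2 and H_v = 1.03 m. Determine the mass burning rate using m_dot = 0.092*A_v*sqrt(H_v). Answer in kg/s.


sqrt(H_v) = 1.0149
m_dot = 0.092 * 10.119 * 1.0149 = 0.94481 kg/s

0.94481 kg/s


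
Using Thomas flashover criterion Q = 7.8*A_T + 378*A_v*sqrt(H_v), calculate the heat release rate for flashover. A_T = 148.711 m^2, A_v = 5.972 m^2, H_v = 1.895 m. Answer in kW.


7.8*A_T = 1159.9
sqrt(H_v) = 1.3766
378*A_v*sqrt(H_v) = 3107.5
Q = 1159.9 + 3107.5 = 4267.5 kW

4267.5 kW


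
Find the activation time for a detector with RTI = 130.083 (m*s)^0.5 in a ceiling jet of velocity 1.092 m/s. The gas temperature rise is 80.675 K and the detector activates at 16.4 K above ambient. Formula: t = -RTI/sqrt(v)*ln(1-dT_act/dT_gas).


dT_act/dT_gas = 0.20328
ln(1 - 0.20328) = -0.22726
t = -130.083 / sqrt(1.092) * -0.22726 = 28.290 s

28.290 s


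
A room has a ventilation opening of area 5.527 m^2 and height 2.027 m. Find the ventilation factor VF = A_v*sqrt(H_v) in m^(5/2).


sqrt(H_v) = 1.4237
VF = 5.527 * 1.4237 = 7.8689 m^(5/2)

7.8689 m^(5/2)


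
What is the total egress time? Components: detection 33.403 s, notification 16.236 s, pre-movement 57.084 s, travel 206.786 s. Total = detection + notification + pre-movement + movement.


Total = 33.403 + 16.236 + 57.084 + 206.786 = 313.509 s

313.509 s


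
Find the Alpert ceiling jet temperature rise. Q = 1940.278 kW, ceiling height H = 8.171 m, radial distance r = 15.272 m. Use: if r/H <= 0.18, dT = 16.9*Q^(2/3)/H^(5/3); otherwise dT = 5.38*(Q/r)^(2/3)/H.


r/H = 15.272 / 8.171 = 1.8690
r/H > 0.18, so dT = 5.38*(Q/r)^(2/3)/H
Q/r = 127.05
(Q/r)^(2/3) = 25.272
dT = 5.38 * 25.272 / 8.171 = 16.640 K

16.640 K


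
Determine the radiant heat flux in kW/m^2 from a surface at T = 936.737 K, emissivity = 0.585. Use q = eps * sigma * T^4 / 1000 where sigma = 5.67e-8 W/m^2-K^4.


T^4 = 7.6996e+11
q = 0.585 * 5.67e-8 * 7.6996e+11 / 1000 = 25.539 kW/m^2

25.539 kW/m^2


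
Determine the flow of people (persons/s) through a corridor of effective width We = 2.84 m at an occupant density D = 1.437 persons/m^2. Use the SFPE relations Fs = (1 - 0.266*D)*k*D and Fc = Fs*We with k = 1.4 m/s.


1 - 0.266*D = 1 - 0.266*1.437 = 0.61776
Fs = 0.61776 * 1.4 * 1.437 = 1.2428 persons/(s*m)
Fc = 1.2428 * 2.84 = 3.5296 persons/s

3.5296 persons/s


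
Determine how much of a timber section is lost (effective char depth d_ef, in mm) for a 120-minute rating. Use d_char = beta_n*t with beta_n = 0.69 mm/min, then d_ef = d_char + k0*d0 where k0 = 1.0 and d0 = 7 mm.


d_char = 0.69 * 120 = 82.8 mm
d_ef = 82.8 + 1.0*7 = 89.8 mm

89.8 mm


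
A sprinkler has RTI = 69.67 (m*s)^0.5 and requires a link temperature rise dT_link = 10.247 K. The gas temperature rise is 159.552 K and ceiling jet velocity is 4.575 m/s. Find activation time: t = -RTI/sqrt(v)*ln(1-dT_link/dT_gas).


dT_link/dT_gas = 0.064224
ln(1 - 0.064224) = -0.066379
t = -69.67 / sqrt(4.575) * -0.066379 = 2.1621 s

2.1621 s


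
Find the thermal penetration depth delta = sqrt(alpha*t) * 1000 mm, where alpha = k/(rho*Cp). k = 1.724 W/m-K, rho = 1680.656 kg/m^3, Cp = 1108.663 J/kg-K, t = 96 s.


alpha = 1.724 / (1680.656 * 1108.663) = 9.2525e-07 m^2/s
alpha * t = 8.8824e-05
delta = sqrt(8.8824e-05) * 1000 = 9.4246 mm

9.4246 mm


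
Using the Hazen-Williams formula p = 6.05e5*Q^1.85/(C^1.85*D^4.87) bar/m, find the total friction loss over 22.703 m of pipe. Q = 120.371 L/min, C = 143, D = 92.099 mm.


Q^1.85 = 7062.6
C^1.85 = 9713.4
D^4.87 = 3.6806e+09
p/m = 0.00011952 bar/m
p_total = 0.00011952 * 22.703 = 0.0027134 bar

0.0027134 bar


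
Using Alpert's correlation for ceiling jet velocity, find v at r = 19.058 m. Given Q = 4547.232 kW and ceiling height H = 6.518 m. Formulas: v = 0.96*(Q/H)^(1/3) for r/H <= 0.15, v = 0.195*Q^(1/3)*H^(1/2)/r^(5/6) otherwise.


r/H = 19.058 / 6.518 = 2.9239
r/H > 0.15, so v = 0.195*Q^(1/3)*H^(1/2)/r^(5/6)
Q^(1/3) = 16.567
H^(1/2) = 2.5530
r^(5/6) = 11.661
v = 0.195 * 16.567 * 2.5530 / 11.661 = 0.70731 m/s

0.70731 m/s


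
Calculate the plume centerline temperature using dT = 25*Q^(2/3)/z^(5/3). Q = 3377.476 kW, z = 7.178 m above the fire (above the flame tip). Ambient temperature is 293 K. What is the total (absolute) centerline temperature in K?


Q^(2/3) = 225.11
z^(5/3) = 26.710
dT = 25 * 225.11 / 26.710 = 210.70 K
T = 293 + 210.70 = 503.70 K

503.70 K


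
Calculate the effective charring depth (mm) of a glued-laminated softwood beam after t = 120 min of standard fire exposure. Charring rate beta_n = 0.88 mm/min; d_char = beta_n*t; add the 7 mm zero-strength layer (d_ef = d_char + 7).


d_char = 0.88 * 120 = 105.6 mm
d_ef = 105.6 + 1.0*7 = 112.6 mm

112.6 mm


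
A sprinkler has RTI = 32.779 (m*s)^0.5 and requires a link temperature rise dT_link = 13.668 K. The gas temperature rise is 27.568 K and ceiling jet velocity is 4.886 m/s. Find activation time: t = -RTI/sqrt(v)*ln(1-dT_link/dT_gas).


dT_link/dT_gas = 0.49579
ln(1 - 0.49579) = -0.68477
t = -32.779 / sqrt(4.886) * -0.68477 = 10.155 s

10.155 s


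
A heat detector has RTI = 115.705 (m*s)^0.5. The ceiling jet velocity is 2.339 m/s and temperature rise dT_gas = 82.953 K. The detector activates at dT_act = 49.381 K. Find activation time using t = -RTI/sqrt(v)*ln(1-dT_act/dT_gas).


dT_act/dT_gas = 0.59529
ln(1 - 0.59529) = -0.90458
t = -115.705 / sqrt(2.339) * -0.90458 = 68.436 s

68.436 s


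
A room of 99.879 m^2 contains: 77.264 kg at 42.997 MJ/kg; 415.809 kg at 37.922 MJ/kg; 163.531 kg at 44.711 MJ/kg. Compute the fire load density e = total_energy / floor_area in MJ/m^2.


Total energy = 77.264*42.997 + 415.809*37.922 + 163.531*44.711
= 3322.120 + 15768.31 + 7311.635
= 26402.06 MJ
e = 26402.06 / 99.879 = 264.34 MJ/m^2

264.34 MJ/m^2


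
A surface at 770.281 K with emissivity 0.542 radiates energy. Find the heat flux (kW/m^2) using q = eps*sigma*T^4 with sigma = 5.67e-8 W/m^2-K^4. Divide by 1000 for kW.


T^4 = 3.5204e+11
q = 0.542 * 5.67e-8 * 3.5204e+11 / 1000 = 10.819 kW/m^2

10.819 kW/m^2


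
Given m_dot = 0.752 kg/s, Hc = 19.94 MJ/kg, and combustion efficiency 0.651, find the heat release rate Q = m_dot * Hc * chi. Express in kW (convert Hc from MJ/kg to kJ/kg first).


Hc = 19.94 MJ/kg = 19.94 * 1000 kJ/kg = 19940 kJ/kg
Q = 0.752 kg/s * 19940 kJ/kg * 0.651 = 9761.7 kW

9761.7 kW


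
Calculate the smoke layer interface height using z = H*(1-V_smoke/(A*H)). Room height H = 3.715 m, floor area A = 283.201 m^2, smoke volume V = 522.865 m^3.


V/(A*H) = 0.49698
1 - 0.49698 = 0.50302
z = 3.715 * 0.50302 = 1.8687 m

1.8687 m


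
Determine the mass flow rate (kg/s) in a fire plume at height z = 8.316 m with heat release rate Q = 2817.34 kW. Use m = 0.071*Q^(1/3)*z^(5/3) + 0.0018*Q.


Q^(1/3) = 14.124
z^(5/3) = 34.134
First term = 0.071 * 14.124 * 34.134 = 34.229
Second term = 0.0018 * 2817.34 = 5.0712
m = 39.300 kg/s

39.300 kg/s


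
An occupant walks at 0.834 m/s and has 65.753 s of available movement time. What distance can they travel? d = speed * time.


d = 0.834 * 65.753 = 54.838 m

54.838 m


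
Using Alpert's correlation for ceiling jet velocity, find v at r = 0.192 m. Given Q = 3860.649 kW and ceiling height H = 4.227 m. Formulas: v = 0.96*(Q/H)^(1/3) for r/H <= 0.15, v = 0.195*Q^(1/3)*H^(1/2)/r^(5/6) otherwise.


r/H = 0.192 / 4.227 = 0.045422
r/H <= 0.15, so v = 0.96*(Q/H)^(1/3)
Q/H = 913.33
(Q/H)^(1/3) = 9.7023
v = 0.96 * 9.7023 = 9.3142 m/s

9.3142 m/s


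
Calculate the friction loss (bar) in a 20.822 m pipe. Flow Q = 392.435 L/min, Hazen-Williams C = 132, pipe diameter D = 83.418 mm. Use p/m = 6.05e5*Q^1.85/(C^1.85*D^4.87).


Q^1.85 = 62874
C^1.85 = 8376.5
D^4.87 = 2.2727e+09
p/m = 0.0019982 bar/m
p_total = 0.0019982 * 20.822 = 0.041606 bar

0.041606 bar


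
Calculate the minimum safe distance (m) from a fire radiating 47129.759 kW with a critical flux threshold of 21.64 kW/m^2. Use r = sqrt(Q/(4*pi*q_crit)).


4*pi*q_crit = 271.94
Q/(4*pi*q_crit) = 173.31
r = sqrt(173.31) = 13.165 m

13.165 m


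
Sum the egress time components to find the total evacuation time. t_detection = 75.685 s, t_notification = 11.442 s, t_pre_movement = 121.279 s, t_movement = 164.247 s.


Total = 75.685 + 11.442 + 121.279 + 164.247 = 372.653 s

372.653 s


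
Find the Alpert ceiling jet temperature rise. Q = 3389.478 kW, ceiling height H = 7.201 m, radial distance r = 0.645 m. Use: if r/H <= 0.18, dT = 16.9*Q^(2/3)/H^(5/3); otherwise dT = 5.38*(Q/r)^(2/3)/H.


r/H = 0.645 / 7.201 = 0.089571
r/H <= 0.18, so dT = 16.9*Q^(2/3)/H^(5/3)
Q^(2/3) = 225.64
H^(5/3) = 26.853
dT = 16.9 * 225.64 / 26.853 = 142.01 K

142.01 K


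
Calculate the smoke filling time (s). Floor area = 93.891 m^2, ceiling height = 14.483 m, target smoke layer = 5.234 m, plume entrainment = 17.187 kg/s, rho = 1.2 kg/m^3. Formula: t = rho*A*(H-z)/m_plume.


H - z = 9.249 m
t = 1.2 * 93.891 * 9.249 / 17.187 = 60.632 s

60.632 s


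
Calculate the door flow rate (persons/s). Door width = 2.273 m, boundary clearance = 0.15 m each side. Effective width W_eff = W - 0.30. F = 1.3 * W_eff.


W_eff = 2.273 - 0.30 = 1.973 m
F = 1.3 * 1.973 = 2.5649 persons/s

2.5649 persons/s


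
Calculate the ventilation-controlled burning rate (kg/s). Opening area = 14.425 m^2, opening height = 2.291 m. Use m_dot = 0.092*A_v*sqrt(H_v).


sqrt(H_v) = 1.5136
m_dot = 0.092 * 14.425 * 1.5136 = 2.0087 kg/s

2.0087 kg/s


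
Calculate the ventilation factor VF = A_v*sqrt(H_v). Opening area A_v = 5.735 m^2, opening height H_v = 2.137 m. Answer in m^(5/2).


sqrt(H_v) = 1.4618
VF = 5.735 * 1.4618 = 8.3837 m^(5/2)

8.3837 m^(5/2)


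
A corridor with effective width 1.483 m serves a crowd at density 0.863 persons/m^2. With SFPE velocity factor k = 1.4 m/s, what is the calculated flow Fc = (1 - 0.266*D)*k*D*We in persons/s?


1 - 0.266*D = 1 - 0.266*0.863 = 0.77044
Fs = 0.77044 * 1.4 * 0.863 = 0.93085 persons/(s*m)
Fc = 0.93085 * 1.483 = 1.3804 persons/s

1.3804 persons/s


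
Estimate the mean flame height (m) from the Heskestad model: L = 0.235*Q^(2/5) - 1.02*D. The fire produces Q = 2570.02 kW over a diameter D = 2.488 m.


Q^(2/5) = 23.119
0.235 * Q^(2/5) = 5.4330
1.02 * D = 2.5378
L = 2.8953 m

2.8953 m


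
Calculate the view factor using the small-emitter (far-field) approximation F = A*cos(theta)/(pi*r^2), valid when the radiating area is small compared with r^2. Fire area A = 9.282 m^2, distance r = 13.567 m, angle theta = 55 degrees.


cos(55 deg) = 0.57358
pi*r^2 = 578.25
F = 9.282 * 0.57358 / 578.25 = 0.0092069

0.0092069


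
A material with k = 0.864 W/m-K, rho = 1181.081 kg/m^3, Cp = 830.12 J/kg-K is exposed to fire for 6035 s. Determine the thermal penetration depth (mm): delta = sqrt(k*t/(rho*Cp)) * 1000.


alpha = 0.864 / (1181.081 * 830.12) = 8.8124e-07 m^2/s
alpha * t = 0.0053183
delta = sqrt(0.0053183) * 1000 = 72.926 mm

72.926 mm


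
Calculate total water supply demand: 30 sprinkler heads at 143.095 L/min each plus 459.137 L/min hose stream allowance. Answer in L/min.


Sprinkler demand = 30 * 143.095 = 4292.85 L/min
Total = 4292.85 + 459.137 = 4751.987 L/min

4751.987 L/min


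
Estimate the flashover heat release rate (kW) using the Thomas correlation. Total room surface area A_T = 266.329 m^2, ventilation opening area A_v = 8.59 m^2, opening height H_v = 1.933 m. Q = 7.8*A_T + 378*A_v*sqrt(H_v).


7.8*A_T = 2077.4
sqrt(H_v) = 1.3903
378*A_v*sqrt(H_v) = 4514.4
Q = 2077.4 + 4514.4 = 6591.8 kW

6591.8 kW


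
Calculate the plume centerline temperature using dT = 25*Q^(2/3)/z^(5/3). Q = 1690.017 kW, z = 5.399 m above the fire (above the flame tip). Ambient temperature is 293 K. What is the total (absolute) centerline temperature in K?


Q^(2/3) = 141.88
z^(5/3) = 16.616
dT = 25 * 141.88 / 16.616 = 213.47 K
T = 293 + 213.47 = 506.47 K

506.47 K


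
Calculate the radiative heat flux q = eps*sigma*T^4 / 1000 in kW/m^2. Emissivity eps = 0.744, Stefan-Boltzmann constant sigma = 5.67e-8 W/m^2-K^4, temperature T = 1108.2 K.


T^4 = 1.5082e+12
q = 0.744 * 5.67e-8 * 1.5082e+12 / 1000 = 63.625 kW/m^2

63.625 kW/m^2


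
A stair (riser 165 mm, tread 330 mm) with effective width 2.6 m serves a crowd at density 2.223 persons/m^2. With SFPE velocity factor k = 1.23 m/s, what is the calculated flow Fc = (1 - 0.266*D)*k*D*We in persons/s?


1 - 0.266*D = 1 - 0.266*2.223 = 0.40868
Fs = 0.40868 * 1.23 * 2.223 = 1.1175 persons/(s*m)
Fc = 1.1175 * 2.6 = 2.9054 persons/s

2.9054 persons/s


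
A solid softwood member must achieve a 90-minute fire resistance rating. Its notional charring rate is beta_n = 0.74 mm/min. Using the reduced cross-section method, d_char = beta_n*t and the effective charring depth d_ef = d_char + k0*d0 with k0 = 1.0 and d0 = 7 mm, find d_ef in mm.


d_char = 0.74 * 90 = 66.6 mm
d_ef = 66.6 + 1.0*7 = 73.6 mm

73.6 mm


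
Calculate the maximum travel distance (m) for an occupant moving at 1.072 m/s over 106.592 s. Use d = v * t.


d = 1.072 * 106.592 = 114.27 m

114.27 m


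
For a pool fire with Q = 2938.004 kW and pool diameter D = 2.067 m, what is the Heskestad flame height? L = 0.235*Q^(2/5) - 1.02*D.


Q^(2/5) = 24.391
0.235 * Q^(2/5) = 5.7318
1.02 * D = 2.1083
L = 3.6234 m

3.6234 m


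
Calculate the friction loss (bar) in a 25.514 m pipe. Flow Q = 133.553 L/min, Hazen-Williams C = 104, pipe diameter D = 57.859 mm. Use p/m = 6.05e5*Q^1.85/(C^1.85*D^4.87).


Q^1.85 = 8559.7
C^1.85 = 5389.0
D^4.87 = 3.8260e+08
p/m = 0.0025116 bar/m
p_total = 0.0025116 * 25.514 = 0.064082 bar

0.064082 bar


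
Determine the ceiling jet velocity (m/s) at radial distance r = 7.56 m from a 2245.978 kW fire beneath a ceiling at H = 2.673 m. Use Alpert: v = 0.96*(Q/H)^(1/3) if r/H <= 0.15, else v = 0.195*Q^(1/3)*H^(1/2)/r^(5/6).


r/H = 7.56 / 2.673 = 2.8283
r/H > 0.15, so v = 0.195*Q^(1/3)*H^(1/2)/r^(5/6)
Q^(1/3) = 13.096
H^(1/2) = 1.6349
r^(5/6) = 5.3964
v = 0.195 * 13.096 * 1.6349 / 5.3964 = 0.77369 m/s

0.77369 m/s


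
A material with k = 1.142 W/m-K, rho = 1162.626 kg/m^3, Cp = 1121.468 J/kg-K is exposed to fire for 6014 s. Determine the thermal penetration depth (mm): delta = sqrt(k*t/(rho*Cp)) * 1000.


alpha = 1.142 / (1162.626 * 1121.468) = 8.7587e-07 m^2/s
alpha * t = 0.0052675
delta = sqrt(0.0052675) * 1000 = 72.577 mm

72.577 mm


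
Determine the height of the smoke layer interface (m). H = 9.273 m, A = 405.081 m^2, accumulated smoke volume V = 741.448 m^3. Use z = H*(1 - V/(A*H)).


V/(A*H) = 0.19739
1 - 0.19739 = 0.80261
z = 9.273 * 0.80261 = 7.4426 m

7.4426 m


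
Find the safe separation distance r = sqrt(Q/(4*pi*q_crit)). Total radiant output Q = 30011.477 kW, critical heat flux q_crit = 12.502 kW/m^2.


4*pi*q_crit = 157.10
Q/(4*pi*q_crit) = 191.03
r = sqrt(191.03) = 13.821 m

13.821 m


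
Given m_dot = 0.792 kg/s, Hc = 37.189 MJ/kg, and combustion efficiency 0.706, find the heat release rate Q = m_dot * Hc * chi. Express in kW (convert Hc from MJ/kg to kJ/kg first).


Hc = 37.189 MJ/kg = 37.189 * 1000 kJ/kg = 37189 kJ/kg
Q = 0.792 kg/s * 37189 kJ/kg * 0.706 = 20794 kW

20794 kW


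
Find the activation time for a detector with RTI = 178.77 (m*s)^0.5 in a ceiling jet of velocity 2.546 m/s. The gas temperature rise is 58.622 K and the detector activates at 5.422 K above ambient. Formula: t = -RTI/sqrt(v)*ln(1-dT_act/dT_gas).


dT_act/dT_gas = 0.092491
ln(1 - 0.092491) = -0.097052
t = -178.77 / sqrt(2.546) * -0.097052 = 10.873 s

10.873 s


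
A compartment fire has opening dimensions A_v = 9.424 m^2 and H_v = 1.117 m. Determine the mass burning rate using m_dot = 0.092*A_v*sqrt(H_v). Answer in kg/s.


sqrt(H_v) = 1.0569
m_dot = 0.092 * 9.424 * 1.0569 = 0.91633 kg/s

0.91633 kg/s


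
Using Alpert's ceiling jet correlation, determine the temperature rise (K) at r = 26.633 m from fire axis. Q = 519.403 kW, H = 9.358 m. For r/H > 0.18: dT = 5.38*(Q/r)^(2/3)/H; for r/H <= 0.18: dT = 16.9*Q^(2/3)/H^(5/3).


r/H = 26.633 / 9.358 = 2.8460
r/H > 0.18, so dT = 5.38*(Q/r)^(2/3)/H
Q/r = 19.502
(Q/r)^(2/3) = 7.2453
dT = 5.38 * 7.2453 / 9.358 = 4.1654 K

4.1654 K
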